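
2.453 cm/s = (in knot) 1 cm/s = 0.01 m/s, so 2.453 cm/s = 2.453 * 0.01 = 0.02453 m/s. 1 knot = 0.51444444 m/s, so 0.02453 m/s = 0.02453 / 0.51444444 = 0.047682505 knot ≈ 0.04768 knot (4 s.f.). Final answer: 0.04768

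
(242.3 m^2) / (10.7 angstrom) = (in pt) 6.419e+14. Check: 242.3 m^2 is already in m^2. 1 angstrom = 1e-10 m, so 10.7 angstrom = 10.7 * 1e-10 = 1.07e-09 m. Combine: 242.3 m^2 / 1.07e-09 m = 2.264486e+11 m. 1 pt = 0.00035277778 m, so 2.264486e+11 m = 2.264486e+11 / 0.00035277778 = 6.4190154e+14 pt ≈ 6.419e+14 pt (4 s.f.).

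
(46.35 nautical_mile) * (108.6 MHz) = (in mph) 1 nautical_mile = 1852 m, so 46.35 nautical_mile = 46.35 * 1852 = 85840.2 m. 1 MHz = 1000000 Hz, so 108.6 MHz = 108.6 * 1000000 = 1.086e+08 Hz. Combine: 85840.2 m * 1.086e+08 Hz = 9.3222457e+12 m/s. 1 mph = 0.44704 m/s, so 9.3222457e+12 m/s = 9.3222457e+12 / 0.44704 = 2.085327e+13 mph ≈ 2.085e+13 mph (4 s.f.). Final answer: 2.085e+13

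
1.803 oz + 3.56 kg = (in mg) 3.611e+06. Check: 1 oz = 0.028349523 kg, so 1.803 oz = 1.803 * 0.028349523 = 0.05111419 kg. 3.56 kg is already in kg. Sum: 0.05111419 + 3.56 = 3.6111142 kg. 1 mg = 1e-06 kg, so 3.6111142 kg = 3.6111142 / 1e-06 = 3611114.2 mg ≈ 3.611e+06 mg (4 s.f.).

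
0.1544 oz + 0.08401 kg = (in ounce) 1 oz = 0.028349523 kg, so 0.1544 oz = 0.1544 * 0.028349523 = 0.0043771664 kg. 0.08401 kg is already in kg. Sum: 0.0043771664 + 0.08401 = 0.088387166 kg. 1 ounce = 0.028349523 kg, so 0.088387166 kg = 0.088387166 / 0.028349523 = 3.1177655 ounce ≈ 3.118 ounce (4 s.f.). Final answer: 3.118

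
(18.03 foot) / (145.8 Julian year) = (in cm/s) 1.194e-07. Check: 1 foot = 0.3048 m, so 18.03 foot = 18.03 * 0.3048 = 5.495544 m. 1 Julian year = 31557600 s, so 145.8 Julian year = 145.8 * 31557600 = 4.6010981e+09 s. Combine: 5.495544 m / 4.6010981e+09 s = 1.1943984e-09 m/s. 1 cm/s = 0.01 m/s, so 1.1943984e-09 m/s = 1.1943984e-09 / 0.01 = 1.1943984e-07 cm/s ≈ 1.194e-07 cm/s (4 s.f.).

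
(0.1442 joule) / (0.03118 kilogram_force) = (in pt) 0.1442 joule = 0.1442 J. 1 kilogram_force = 9.80665 N, so 0.03118 kilogram_force = 0.03118 * 9.80665 = 0.30577135 N. Combine: 0.1442 J / 0.30577135 N = 0.47159422 m. 1 pt = 0.00035277778 m, so 0.47159422 m = 0.47159422 / 0.00035277778 = 1336.8025 pt ≈ 1337 pt (4 s.f.). Final answer: 1337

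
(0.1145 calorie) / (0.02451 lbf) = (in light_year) 4.645e-16. Check: 1 calorie = 4.184 J, so 0.1145 calorie = 0.1145 * 4.184 = 0.479068 J. 1 lbf = 4.4482216 N, so 0.02451 lbf = 0.02451 * 4.4482216 = 0.10902591 N. Combine: 0.479068 J / 0.10902591 N = 4.3940747 m. 1 light_year = 9.4607305e+15 m, so 4.3940747 m = 4.3940747 / 9.4607305e+15 = 4.6445406e-16 light_year ≈ 4.645e-16 light_year (4 s.f.).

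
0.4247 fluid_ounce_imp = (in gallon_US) 0.003188. Check: 1 fluid_ounce_imp = 2.8413063e-05 m^3, so 0.4247 fluid_ounce_imp = 0.4247 * 2.8413063e-05 = 1.2067028e-05 m^3. 1 gallon_US = 0.0037854118 m^3, so 1.2067028e-05 m^3 = 1.2067028e-05 / 0.0037854118 = 0.0031877715 gallon_US ≈ 0.003188 gallon_US (4 s.f.).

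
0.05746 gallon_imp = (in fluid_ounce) 8.833. Check: 1 gallon_imp = 0.00454609 m^3, so 0.05746 gallon_imp = 0.05746 * 0.00454609 = 0.00026121833 m^3. 1 fluid_ounce = 2.957353e-05 m^3, so 0.00026121833 m^3 = 0.00026121833 / 2.957353e-05 = 8.8328426 fluid_ounce ≈ 8.833 fluid_ounce (4 s.f.).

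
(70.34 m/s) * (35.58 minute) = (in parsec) 4.866e-12. Check: 70.34 m/s is already in m/s. 1 minute = 60 s, so 35.58 minute = 35.58 * 60 = 2134.8 s. Combine: 70.34 m/s * 2134.8 s = 150161.83 m. 1 parsec = 3.0856776e+16 m, so 150161.83 m = 150161.83 / 3.0856776e+16 = 4.8664136e-12 parsec ≈ 4.866e-12 parsec (4 s.f.).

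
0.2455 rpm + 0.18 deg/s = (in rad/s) 0.02885. Check: 1 rpm = 0.10471976 rad/s, so 0.2455 rpm = 0.2455 * 0.10471976 = 0.0257087 rad/s. 1 deg/s = 0.017453293 rad/s, so 0.18 deg/s = 0.18 * 0.017453293 = 0.0031415927 rad/s. Sum: 0.0257087 + 0.0031415927 = 0.028850293 rad/s. Result: 0.028850293 rad/s ≈ 0.02885 rad/s (4 s.f.).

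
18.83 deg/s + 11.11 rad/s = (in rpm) 1 deg/s = 0.017453293 rad/s, so 18.83 deg/s = 18.83 * 0.017453293 = 0.3286455 rad/s. 11.11 rad/s is already in rad/s. Sum: 0.3286455 + 11.11 = 11.438645 rad/s. 1 rpm = 0.10471976 rad/s, so 11.438645 rad/s = 11.438645 / 0.10471976 = 109.23102 rpm ≈ 109.2 rpm (4 s.f.). Final answer: 109.2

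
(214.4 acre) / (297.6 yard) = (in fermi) 1 acre = 4046.8564 m^2, so 214.4 acre = 214.4 * 4046.8564 = 867646.02 m^2. 1 yard = 0.9144 m, so 297.6 yard = 297.6 * 0.9144 = 272.12544 m. Combine: 867646.02 m^2 / 272.12544 m = 3188.4046 m. 1 fermi = 1e-15 m, so 3188.4046 m = 3188.4046 / 1e-15 = 3.1884046e+18 fermi ≈ 3.188e+18 fermi (4 s.f.). Final answer: 3.188e+18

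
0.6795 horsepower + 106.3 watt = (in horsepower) 0.8221. Check: 1 horsepower = 745.69987 W, so 0.6795 horsepower = 0.6795 * 745.69987 = 506.70306 W. 106.3 watt = 106.3 W. Sum: 506.70306 + 106.3 = 613.00306 W. 1 horsepower = 745.69987 W, so 613.00306 W = 613.00306 / 745.69987 = 0.82205065 horsepower ≈ 0.8221 horsepower (4 s.f.).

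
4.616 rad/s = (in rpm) 44.08. Check: 1 rpm = 0.10471976 rad/s, so 4.616 rad/s = 4.616 / 0.10471976 = 44.079553 rpm ≈ 44.08 rpm (4 s.f.).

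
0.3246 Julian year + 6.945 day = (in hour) 3012. Check: 1 Julian year = 31557600 s, so 0.3246 Julian year = 0.3246 * 31557600 = 10243597 s. 1 day = 86400 s, so 6.945 day = 6.945 * 86400 = 600048 s. Sum: 10243597 + 600048 = 10843645 s. 1 hour = 3600 s, so 10843645 s = 10843645 / 3600 = 3012.1236 hour ≈ 3012 hour (4 s.f.).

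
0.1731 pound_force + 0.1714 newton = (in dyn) 1 pound_force = 4.4482216 N, so 0.1731 pound_force = 0.1731 * 4.4482216 = 0.76998716 N. 0.1714 newton = 0.1714 N. Sum: 0.76998716 + 0.1714 = 0.94138716 N. 1 dyn = 1e-05 N, so 0.94138716 N = 0.94138716 / 1e-05 = 94138.716 dyn ≈ 9.414e+04 dyn (4 s.f.). Final answer: 9.414e+04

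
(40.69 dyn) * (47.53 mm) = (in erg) 1 dyn = 1e-05 N, so 40.69 dyn = 40.69 * 1e-05 = 0.0004069 N. 1 mm = 0.001 m, so 47.53 mm = 47.53 * 0.001 = 0.04753 m. Combine: 0.0004069 N * 0.04753 m = 1.9339957e-05 J. 1 erg = 1e-07 J, so 1.9339957e-05 J = 1.9339957e-05 / 1e-07 = 193.39957 erg ≈ 193.4 erg (4 s.f.). Final answer: 193.4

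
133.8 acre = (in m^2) 1 acre = 4046.8564 m^2, so 133.8 acre = 133.8 * 4046.8564 = 541469.39 m^2. Result: 541469.39 m^2 ≈ 5.415e+05 m^2 (4 s.f.). Final answer: 5.415e+05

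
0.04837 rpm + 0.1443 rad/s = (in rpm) 1 rpm = 0.10471976 rad/s, so 0.04837 rpm = 0.04837 * 0.10471976 = 0.0050652946 rad/s. 0.1443 rad/s is already in rad/s. Sum: 0.0050652946 + 0.1443 = 0.14936529 rad/s. 1 rpm = 0.10471976 rad/s, so 0.14936529 rad/s = 0.14936529 / 0.10471976 = 1.4263335 rpm ≈ 1.426 rpm (4 s.f.). Final answer: 1.426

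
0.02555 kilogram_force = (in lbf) 0.05633. Check: 1 kilogram_force = 9.80665 N, so 0.02555 kilogram_force = 0.02555 * 9.80665 = 0.25055991 N. 1 lbf = 4.4482216 N, so 0.25055991 N = 0.25055991 / 4.4482216 = 0.056328108 lbf ≈ 0.05633 lbf (4 s.f.).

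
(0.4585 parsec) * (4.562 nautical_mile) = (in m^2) 1.195e+20. Check: 1 parsec = 3.0856776e+16 m, so 0.4585 parsec = 0.4585 * 3.0856776e+16 = 1.4147832e+16 m. 1 nautical_mile = 1852 m, so 4.562 nautical_mile = 4.562 * 1852 = 8448.824 m. Combine: 1.4147832e+16 m * 8448.824 m = 1.1953254e+20 m^2. Result: 1.1953254e+20 m^2 ≈ 1.195e+20 m^2 (4 s.f.).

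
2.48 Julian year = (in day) 905.8. Check: 1 Julian year = 31557600 s, so 2.48 Julian year = 2.48 * 31557600 = 78262848 s. 1 day = 86400 s, so 78262848 s = 78262848 / 86400 = 905.82 day ≈ 905.8 day (4 s.f.).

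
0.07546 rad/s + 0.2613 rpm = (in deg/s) 5.891. Check: 0.07546 rad/s is already in rad/s. 1 rpm = 0.10471976 rad/s, so 0.2613 rpm = 0.2613 * 0.10471976 = 0.027363272 rad/s. Sum: 0.07546 + 0.027363272 = 0.10282327 rad/s. 1 deg/s = 0.017453293 rad/s, so 0.10282327 rad/s = 0.10282327 / 0.017453293 = 5.8913395 deg/s ≈ 5.891 deg/s (4 s.f.).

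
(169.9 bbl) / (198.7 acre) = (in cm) 1 bbl = 0.15898729 m^3, so 169.9 bbl = 169.9 * 0.15898729 = 27.011941 m^3. 1 acre = 4046.8564 m^2, so 198.7 acre = 198.7 * 4046.8564 = 804110.37 m^2. Combine: 27.011941 m^3 / 804110.37 m^2 = 3.3592331e-05 m. 1 cm = 0.01 m, so 3.3592331e-05 m = 3.3592331e-05 / 0.01 = 0.0033592331 cm ≈ 0.003359 cm (4 s.f.). Final answer: 0.003359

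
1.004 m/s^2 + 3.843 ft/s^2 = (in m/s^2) 1.004 m/s^2 is already in m/s^2. 1 ft/s^2 = 0.3048 m/s^2, so 3.843 ft/s^2 = 3.843 * 0.3048 = 1.1713464 m/s^2. Sum: 1.004 + 1.1713464 = 2.1753464 m/s^2. Result: 2.1753464 m/s^2 ≈ 2.175 m/s^2 (4 s.f.). Final answer: 2.175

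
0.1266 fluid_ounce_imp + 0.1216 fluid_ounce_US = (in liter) 1 fluid_ounce_imp = 2.8413063e-05 m^3, so 0.1266 fluid_ounce_imp = 0.1266 * 2.8413063e-05 = 3.5970937e-06 m^3. 1 fluid_ounce_US = 2.957353e-05 m^3, so 0.1216 fluid_ounce_US = 0.1216 * 2.957353e-05 = 3.5961412e-06 m^3. Sum: 3.5970937e-06 + 3.5961412e-06 = 7.1932349e-06 m^3. 1 liter = 0.001 m^3, so 7.1932349e-06 m^3 = 7.1932349e-06 / 0.001 = 0.0071932349 liter ≈ 0.007193 liter (4 s.f.). Final answer: 0.007193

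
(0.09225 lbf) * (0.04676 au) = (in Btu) 2.721e+06. Check: 1 lbf = 4.4482216 N, so 0.09225 lbf = 0.09225 * 4.4482216 = 0.41034844 N. 1 au = 1.4959787e+11 m, so 0.04676 au = 0.04676 * 1.4959787e+11 = 6.9951964e+09 m. Combine: 0.41034844 N * 6.9951964e+09 m = 2.870468e+09 J. 1 Btu = 1055.0559 J, so 2.870468e+09 J = 2.870468e+09 / 1055.0559 = 2720678.7 Btu ≈ 2.721e+06 Btu (4 s.f.).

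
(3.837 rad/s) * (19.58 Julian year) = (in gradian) 1.509e+11. Check: 3.837 rad/s is already in rad/s. 1 Julian year = 31557600 s, so 19.58 Julian year = 19.58 * 31557600 = 6.1789781e+08 s. Combine: 3.837 rad/s * 6.1789781e+08 s = 2.3708739e+09 rad. 1 gradian = 0.015707963 rad, so 2.3708739e+09 rad = 2.3708739e+09 / 0.015707963 = 1.5093452e+11 gradian ≈ 1.509e+11 gradian (4 s.f.).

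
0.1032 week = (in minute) 1 week = 604800 s, so 0.1032 week = 0.1032 * 604800 = 62415.36 s. 1 minute = 60 s, so 62415.36 s = 62415.36 / 60 = 1040.256 minute ≈ 1040 minute (4 s.f.). Final answer: 1040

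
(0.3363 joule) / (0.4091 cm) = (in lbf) 18.48. Check: 0.3363 joule = 0.3363 J. 1 cm = 0.01 m, so 0.4091 cm = 0.4091 * 0.01 = 0.004091 m. Combine: 0.3363 J / 0.004091 m = 82.20484 N. 1 lbf = 4.4482216 N, so 82.20484 N = 82.20484 / 4.4482216 = 18.480383 lbf ≈ 18.48 lbf (4 s.f.).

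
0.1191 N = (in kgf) 1 kgf = 9.80665 N, so 0.1191 N = 0.1191 / 9.80665 = 0.01214482 kgf ≈ 0.01214 kgf (4 s.f.). Final answer: 0.01214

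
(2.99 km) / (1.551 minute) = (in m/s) 32.13. Check: 1 km = 1000 m, so 2.99 km = 2.99 * 1000 = 2990 m. 1 minute = 60 s, so 1.551 minute = 1.551 * 60 = 93.06 s. Combine: 2990 m / 93.06 s = 32.129809 m/s. Result: 32.129809 m/s ≈ 32.13 m/s (4 s.f.).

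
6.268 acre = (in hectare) 1 acre = 4046.8564 m^2, so 6.268 acre = 6.268 * 4046.8564 = 25365.696 m^2. 1 hectare = 10000 m^2, so 25365.696 m^2 = 25365.696 / 10000 = 2.5365696 hectare ≈ 2.537 hectare (4 s.f.). Final answer: 2.537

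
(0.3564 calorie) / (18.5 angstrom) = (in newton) 8.06e+08. Check: 1 calorie = 4.184 J, so 0.3564 calorie = 0.3564 * 4.184 = 1.4911776 J. 1 angstrom = 1e-10 m, so 18.5 angstrom = 18.5 * 1e-10 = 1.85e-09 m. Combine: 1.4911776 J / 1.85e-09 m = 8.0604195e+08 N. 8.0604195e+08 N = 8.0604195e+08 newton ≈ 8.06e+08 newton (4 s.f.).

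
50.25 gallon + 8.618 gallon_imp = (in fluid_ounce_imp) 1 gallon = 0.0037854118 m^3, so 50.25 gallon = 50.25 * 0.0037854118 = 0.19021694 m^3. 1 gallon_imp = 0.00454609 m^3, so 8.618 gallon_imp = 8.618 * 0.00454609 = 0.039178204 m^3. Sum: 0.19021694 + 0.039178204 = 0.22939515 m^3. 1 fluid_ounce_imp = 2.8413063e-05 m^3, so 0.22939515 m^3 = 0.22939515 / 2.8413063e-05 = 8073.5804 fluid_ounce_imp ≈ 8074 fluid_ounce_imp (4 s.f.). Final answer: 8074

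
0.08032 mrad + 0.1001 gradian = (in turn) 1 mrad = 0.001 rad, so 0.08032 mrad = 0.08032 * 0.001 = 8.032e-05 rad. 1 gradian = 0.015707963 rad, so 0.1001 gradian = 0.1001 * 0.015707963 = 0.0015723671 rad. Sum: 8.032e-05 + 0.0015723671 = 0.0016526871 rad. 1 turn = 6.2831853 rad, so 0.0016526871 rad = 0.0016526871 / 6.2831853 = 0.00026303333 turn ≈ 0.000263 turn (4 s.f.). Final answer: 0.000263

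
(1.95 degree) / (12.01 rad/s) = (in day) 3.28e-08. Check: 1 degree = 0.017453293 rad, so 1.95 degree = 1.95 * 0.017453293 = 0.03403392 rad. 12.01 rad/s is already in rad/s. Combine: 0.03403392 rad / 12.01 rad/s = 0.0028337985 s. 1 day = 86400 s, so 0.0028337985 s = 0.0028337985 / 86400 = 3.2798594e-08 day ≈ 3.28e-08 day (4 s.f.).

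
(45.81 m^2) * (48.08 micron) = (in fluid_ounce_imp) 45.81 m^2 is already in m^2. 1 micron = 1e-06 m, so 48.08 micron = 48.08 * 1e-06 = 4.808e-05 m. Combine: 45.81 m^2 * 4.808e-05 m = 0.0022025448 m^3. 1 fluid_ounce_imp = 2.8413063e-05 m^3, so 0.0022025448 m^3 = 0.0022025448 / 2.8413063e-05 = 77.51874 fluid_ounce_imp ≈ 77.52 fluid_ounce_imp (4 s.f.). Final answer: 77.52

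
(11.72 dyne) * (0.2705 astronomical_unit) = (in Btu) 4495. Check: 1 dyne = 1e-05 N, so 11.72 dyne = 11.72 * 1e-05 = 0.0001172 N. 1 astronomical_unit = 1.4959787e+11 m, so 0.2705 astronomical_unit = 0.2705 * 1.4959787e+11 = 4.0466224e+10 m. Combine: 0.0001172 N * 4.0466224e+10 m = 4742641.5 J. 1 Btu = 1055.0559 J, so 4742641.5 J = 4742641.5 / 1055.0559 = 4495.1568 Btu ≈ 4495 Btu (4 s.f.).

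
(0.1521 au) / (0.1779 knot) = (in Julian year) 7878. Check: 1 au = 1.4959787e+11 m, so 0.1521 au = 0.1521 * 1.4959787e+11 = 2.2753836e+10 m. 1 knot = 0.51444444 m/s, so 0.1779 knot = 0.1779 * 0.51444444 = 0.091519667 m/s. Combine: 2.2753836e+10 m / 0.091519667 m/s = 2.4862237e+11 s. 1 Julian year = 31557600 s, so 2.4862237e+11 s = 2.4862237e+11 / 31557600 = 7878.3674 Julian year ≈ 7878 Julian year (4 s.f.).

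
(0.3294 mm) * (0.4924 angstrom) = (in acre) 4.008e-18. Check: 1 mm = 0.001 m, so 0.3294 mm = 0.3294 * 0.001 = 0.0003294 m. 1 angstrom = 1e-10 m, so 0.4924 angstrom = 0.4924 * 1e-10 = 4.924e-11 m. Combine: 0.0003294 m * 4.924e-11 m = 1.6219656e-14 m^2. 1 acre = 4046.8564 m^2, so 1.6219656e-14 m^2 = 1.6219656e-14 / 4046.8564 = 4.0079643e-18 acre ≈ 4.008e-18 acre (4 s.f.).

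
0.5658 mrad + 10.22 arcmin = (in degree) 0.2028. Check: 1 mrad = 0.001 rad, so 0.5658 mrad = 0.5658 * 0.001 = 0.0005658 rad. 1 arcmin = 0.00029088821 rad, so 10.22 arcmin = 10.22 * 0.00029088821 = 0.0029728775 rad. Sum: 0.0005658 + 0.0029728775 = 0.0035386775 rad. 1 degree = 0.017453293 rad, so 0.0035386775 rad = 0.0035386775 / 0.017453293 = 0.20275129 degree ≈ 0.2028 degree (4 s.f.).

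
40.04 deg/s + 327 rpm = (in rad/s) 1 deg/s = 0.017453293 rad/s, so 40.04 deg/s = 40.04 * 0.017453293 = 0.69882983 rad/s. 1 rpm = 0.10471976 rad/s, so 327 rpm = 327 * 0.10471976 = 34.24336 rad/s. Sum: 0.69882983 + 34.24336 = 34.94219 rad/s. Result: 34.94219 rad/s ≈ 34.94 rad/s (4 s.f.). Final answer: 34.94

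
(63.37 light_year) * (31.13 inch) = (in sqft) 1 light_year = 9.4607305e+15 m, so 63.37 light_year = 63.37 * 9.4607305e+15 = 5.9952649e+17 m. 1 inch = 0.0254 m, so 31.13 inch = 31.13 * 0.0254 = 0.790702 m. Combine: 5.9952649e+17 m * 0.790702 m = 4.7404679e+17 m^2. 1 sqft = 0.09290304 m^2, so 4.7404679e+17 m^2 = 4.7404679e+17 / 0.09290304 = 5.1025972e+18 sqft ≈ 5.103e+18 sqft (4 s.f.). Final answer: 5.103e+18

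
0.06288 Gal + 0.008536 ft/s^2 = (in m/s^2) 0.003231. Check: 1 Gal = 0.01 m/s^2, so 0.06288 Gal = 0.06288 * 0.01 = 0.0006288 m/s^2. 1 ft/s^2 = 0.3048 m/s^2, so 0.008536 ft/s^2 = 0.008536 * 0.3048 = 0.0026017728 m/s^2. Sum: 0.0006288 + 0.0026017728 = 0.0032305728 m/s^2. Result: 0.0032305728 m/s^2 ≈ 0.003231 m/s^2 (4 s.f.).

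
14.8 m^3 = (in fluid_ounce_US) 1 fluid_ounce_US = 2.957353e-05 m^3, so 14.8 m^3 = 14.8 / 2.957353e-05 = 500447.54 fluid_ounce_US ≈ 5.004e+05 fluid_ounce_US (4 s.f.). Final answer: 5.004e+05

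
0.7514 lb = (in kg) 1 lb = 0.45359237 kg, so 0.7514 lb = 0.7514 * 0.45359237 = 0.34082931 kg. Result: 0.34082931 kg ≈ 0.3408 kg (4 s.f.). Final answer: 0.3408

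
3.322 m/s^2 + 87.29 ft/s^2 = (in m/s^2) 3.322 m/s^2 is already in m/s^2. 1 ft/s^2 = 0.3048 m/s^2, so 87.29 ft/s^2 = 87.29 * 0.3048 = 26.605992 m/s^2. Sum: 3.322 + 26.605992 = 29.927992 m/s^2. Result: 29.927992 m/s^2 ≈ 29.93 m/s^2 (4 s.f.). Final answer: 29.93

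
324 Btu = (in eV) 1 Btu = 1055.0559 J, so 324 Btu = 324 * 1055.0559 = 341838.1 J. 1 eV = 1.6021766e-19 J, so 341838.1 J = 341838.1 / 1.6021766e-19 = 2.1335856e+24 eV ≈ 2.134e+24 eV (4 s.f.). Final answer: 2.134e+24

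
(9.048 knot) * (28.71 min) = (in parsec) 2.599e-13. Check: 1 knot = 0.51444444 m/s, so 9.048 knot = 9.048 * 0.51444444 = 4.6546933 m/s. 1 min = 60 s, so 28.71 min = 28.71 * 60 = 1722.6 s. Combine: 4.6546933 m/s * 1722.6 s = 8018.1747 m. 1 parsec = 3.0856776e+16 m, so 8018.1747 m = 8018.1747 / 3.0856776e+16 = 2.5985135e-13 parsec ≈ 2.599e-13 parsec (4 s.f.).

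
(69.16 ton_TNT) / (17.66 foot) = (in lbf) 1 ton_TNT = 4.184e+09 J, so 69.16 ton_TNT = 69.16 * 4.184e+09 = 2.8936544e+11 J. 1 foot = 0.3048 m, so 17.66 foot = 17.66 * 0.3048 = 5.382768 m. Combine: 2.8936544e+11 J / 5.382768 m = 5.375774e+10 N. 1 lbf = 4.4482216 N, so 5.375774e+10 N = 5.375774e+10 / 4.4482216 = 1.2085221e+10 lbf ≈ 1.209e+10 lbf (4 s.f.). Final answer: 1.209e+10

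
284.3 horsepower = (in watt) 2.12e+05. Check: 1 horsepower = 745.69987 W, so 284.3 horsepower = 284.3 * 745.69987 = 212002.47 W. 212002.47 W = 212002.47 watt ≈ 2.12e+05 watt (4 s.f.).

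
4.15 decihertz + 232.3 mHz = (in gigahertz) 6.473e-10. Check: 1 decihertz = 0.1 Hz, so 4.15 decihertz = 4.15 * 0.1 = 0.415 Hz. 1 mHz = 0.001 Hz, so 232.3 mHz = 232.3 * 0.001 = 0.2323 Hz. Sum: 0.415 + 0.2323 = 0.6473 Hz. 1 gigahertz = 1e+09 Hz, so 0.6473 Hz = 0.6473 / 1e+09 = 6.473e-10 gigahertz.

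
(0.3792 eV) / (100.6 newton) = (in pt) 1 eV = 1.6021766e-19 J, so 0.3792 eV = 0.3792 * 1.6021766e-19 = 6.0754538e-20 J. 100.6 newton = 100.6 N. Combine: 6.0754538e-20 J / 100.6 N = 6.0392185e-22 m. 1 pt = 0.00035277778 m, so 6.0392185e-22 m = 6.0392185e-22 / 0.00035277778 = 1.7119045e-18 pt ≈ 1.712e-18 pt (4 s.f.). Final answer: 1.712e-18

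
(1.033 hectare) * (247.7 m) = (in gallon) 1 hectare = 10000 m^2, so 1.033 hectare = 1.033 * 10000 = 10330 m^2. 247.7 m is already in m. Combine: 10330 m^2 * 247.7 m = 2558741 m^3. 1 gallon = 0.0037854118 m^3, so 2558741 m^3 = 2558741 / 0.0037854118 = 6.7594786e+08 gallon ≈ 6.759e+08 gallon (4 s.f.). Final answer: 6.759e+08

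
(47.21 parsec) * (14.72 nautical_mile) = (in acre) 1 parsec = 3.0856776e+16 m, so 47.21 parsec = 47.21 * 3.0856776e+16 = 1.4567484e+18 m. 1 nautical_mile = 1852 m, so 14.72 nautical_mile = 14.72 * 1852 = 27261.44 m. Combine: 1.4567484e+18 m * 27261.44 m = 3.9713059e+22 m^2. 1 acre = 4046.8564 m^2, so 3.9713059e+22 m^2 = 3.9713059e+22 / 4046.8564 = 9.8133105e+18 acre ≈ 9.813e+18 acre (4 s.f.). Final answer: 9.813e+18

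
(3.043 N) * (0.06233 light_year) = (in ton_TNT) 4.289e+05. Check: 3.043 N is already in N. 1 light_year = 9.4607305e+15 m, so 0.06233 light_year = 0.06233 * 9.4607305e+15 = 5.8968733e+14 m. Combine: 3.043 N * 5.8968733e+14 m = 1.7944185e+15 J. 1 ton_TNT = 4.184e+09 J, so 1.7944185e+15 J = 1.7944185e+15 / 4.184e+09 = 428876.33 ton_TNT ≈ 4.289e+05 ton_TNT (4 s.f.).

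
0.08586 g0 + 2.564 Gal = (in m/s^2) 0.8676. Check: 1 g0 = 9.80665 m/s^2, so 0.08586 g0 = 0.08586 * 9.80665 = 0.84199897 m/s^2. 1 Gal = 0.01 m/s^2, so 2.564 Gal = 2.564 * 0.01 = 0.02564 m/s^2. Sum: 0.84199897 + 0.02564 = 0.86763897 m/s^2. Result: 0.86763897 m/s^2 ≈ 0.8676 m/s^2 (4 s.f.).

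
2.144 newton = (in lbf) 0.482. Check: 2.144 newton = 2.144 N. 1 lbf = 4.4482216 N, so 2.144 N = 2.144 / 4.4482216 = 0.48199037 lbf ≈ 0.482 lbf (4 s.f.).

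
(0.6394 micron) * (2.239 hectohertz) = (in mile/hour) 1 micron = 1e-06 m, so 0.6394 micron = 0.6394 * 1e-06 = 6.394e-07 m. 1 hectohertz = 100 Hz, so 2.239 hectohertz = 2.239 * 100 = 223.9 Hz. Combine: 6.394e-07 m * 223.9 Hz = 0.00014316166 m/s. 1 mile/hour = 0.44704 m/s, so 0.00014316166 m/s = 0.00014316166 / 0.44704 = 0.00032024351 mile/hour ≈ 0.0003202 mile/hour (4 s.f.). Final answer: 0.0003202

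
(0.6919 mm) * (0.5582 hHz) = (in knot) 1 mm = 0.001 m, so 0.6919 mm = 0.6919 * 0.001 = 0.0006919 m. 1 hHz = 100 Hz, so 0.5582 hHz = 0.5582 * 100 = 55.82 Hz. Combine: 0.0006919 m * 55.82 Hz = 0.038621858 m/s. 1 knot = 0.51444444 m/s, so 0.038621858 m/s = 0.038621858 / 0.51444444 = 0.075074886 knot ≈ 0.07507 knot (4 s.f.). Final answer: 0.07507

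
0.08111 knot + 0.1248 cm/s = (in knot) 1 knot = 0.51444444 m/s, so 0.08111 knot = 0.08111 * 0.51444444 = 0.041726589 m/s. 1 cm/s = 0.01 m/s, so 0.1248 cm/s = 0.1248 * 0.01 = 0.001248 m/s. Sum: 0.041726589 + 0.001248 = 0.042974589 m/s. 1 knot = 0.51444444 m/s, so 0.042974589 m/s = 0.042974589 / 0.51444444 = 0.083535918 knot ≈ 0.08354 knot (4 s.f.). Final answer: 0.08354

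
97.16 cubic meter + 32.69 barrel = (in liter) 1.024e+05. Check: 97.16 cubic meter = 97.16 m^3. 1 barrel = 0.15898729 m^3, so 32.69 barrel = 32.69 * 0.15898729 = 5.1972947 m^3. Sum: 97.16 + 5.1972947 = 102.35729 m^3. 1 liter = 0.001 m^3, so 102.35729 m^3 = 102.35729 / 0.001 = 102357.29 liter ≈ 1.024e+05 liter (4 s.f.).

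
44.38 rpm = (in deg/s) 266.3. Check: 1 rpm = 0.10471976 rad/s, so 44.38 rpm = 44.38 * 0.10471976 = 4.6474627 rad/s. 1 deg/s = 0.017453293 rad/s, so 4.6474627 rad/s = 4.6474627 / 0.017453293 = 266.28 deg/s ≈ 266.3 deg/s (4 s.f.).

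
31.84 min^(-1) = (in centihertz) 53.07. Check: 1 min^(-1) = 0.016666667 Hz, so 31.84 min^(-1) = 31.84 * 0.016666667 = 0.53066667 Hz. 1 centihertz = 0.01 Hz, so 0.53066667 Hz = 0.53066667 / 0.01 = 53.066667 centihertz ≈ 53.07 centihertz (4 s.f.).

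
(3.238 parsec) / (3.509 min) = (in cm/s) 1 parsec = 3.0856776e+16 m, so 3.238 parsec = 3.238 * 3.0856776e+16 = 9.991424e+16 m. 1 min = 60 s, so 3.509 min = 3.509 * 60 = 210.54 s. Combine: 9.991424e+16 m / 210.54 s = 4.7456179e+14 m/s. 1 cm/s = 0.01 m/s, so 4.7456179e+14 m/s = 4.7456179e+14 / 0.01 = 4.7456179e+16 cm/s ≈ 4.746e+16 cm/s (4 s.f.). Final answer: 4.746e+16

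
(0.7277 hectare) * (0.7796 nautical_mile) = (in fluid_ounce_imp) 1 hectare = 10000 m^2, so 0.7277 hectare = 0.7277 * 10000 = 7277 m^2. 1 nautical_mile = 1852 m, so 0.7796 nautical_mile = 0.7796 * 1852 = 1443.8192 m. Combine: 7277 m^2 * 1443.8192 m = 10506672 m^3. 1 fluid_ounce_imp = 2.8413063e-05 m^3, so 10506672 m^3 = 10506672 / 2.8413063e-05 = 3.6978317e+11 fluid_ounce_imp ≈ 3.698e+11 fluid_ounce_imp (4 s.f.). Final answer: 3.698e+11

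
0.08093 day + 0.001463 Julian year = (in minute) 1 day = 86400 s, so 0.08093 day = 0.08093 * 86400 = 6992.352 s. 1 Julian year = 31557600 s, so 0.001463 Julian year = 0.001463 * 31557600 = 46168.769 s. Sum: 6992.352 + 46168.769 = 53161.121 s. 1 minute = 60 s, so 53161.121 s = 53161.121 / 60 = 886.01868 minute ≈ 886 minute (4 s.f.). Final answer: 886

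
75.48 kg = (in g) 7.548e+04. Check: 1 g = 0.001 kg, so 75.48 kg = 75.48 / 0.001 = 75480 g ≈ 7.548e+04 g (4 s.f.).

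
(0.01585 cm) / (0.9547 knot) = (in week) 1 cm = 0.01 m, so 0.01585 cm = 0.01585 * 0.01 = 0.0001585 m. 1 knot = 0.51444444 m/s, so 0.9547 knot = 0.9547 * 0.51444444 = 0.49114011 m/s. Combine: 0.0001585 m / 0.49114011 m/s = 0.0003227185 s. 1 week = 604800 s, so 0.0003227185 s = 0.0003227185 / 604800 = 5.335954e-10 week ≈ 5.336e-10 week (4 s.f.). Final answer: 5.336e-10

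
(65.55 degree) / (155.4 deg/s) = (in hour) 0.0001172. Check: 1 degree = 0.017453293 rad, so 65.55 degree = 65.55 * 0.017453293 = 1.1440633 rad. 1 deg/s = 0.017453293 rad/s, so 155.4 deg/s = 155.4 * 0.017453293 = 2.7122417 rad/s. Combine: 1.1440633 rad / 2.7122417 rad/s = 0.42181467 s. 1 hour = 3600 s, so 0.42181467 s = 0.42181467 / 3600 = 0.00011717074 hour ≈ 0.0001172 hour (4 s.f.).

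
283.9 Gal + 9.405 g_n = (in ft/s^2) 1 Gal = 0.01 m/s^2, so 283.9 Gal = 283.9 * 0.01 = 2.839 m/s^2. 1 g_n = 9.80665 m/s^2, so 9.405 g_n = 9.405 * 9.80665 = 92.231543 m/s^2. Sum: 2.839 + 92.231543 = 95.070543 m/s^2. 1 ft/s^2 = 0.3048 m/s^2, so 95.070543 m/s^2 = 95.070543 / 0.3048 = 311.91123 ft/s^2 ≈ 311.9 ft/s^2 (4 s.f.). Final answer: 311.9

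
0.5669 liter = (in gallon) 1 liter = 0.001 m^3, so 0.5669 liter = 0.5669 * 0.001 = 0.0005669 m^3. 1 gallon = 0.0037854118 m^3, so 0.0005669 m^3 = 0.0005669 / 0.0037854118 = 0.14975914 gallon ≈ 0.1498 gallon (4 s.f.). Final answer: 0.1498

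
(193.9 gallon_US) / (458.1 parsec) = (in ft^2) 5.589e-19. Check: 1 gallon_US = 0.0037854118 m^3, so 193.9 gallon_US = 193.9 * 0.0037854118 = 0.73399134 m^3. 1 parsec = 3.0856776e+16 m, so 458.1 parsec = 458.1 * 3.0856776e+16 = 1.4135489e+19 m. Combine: 0.73399134 m^3 / 1.4135489e+19 m = 5.192543e-20 m^2. 1 ft^2 = 0.09290304 m^2, so 5.192543e-20 m^2 = 5.192543e-20 / 0.09290304 = 5.5892068e-19 ft^2 ≈ 5.589e-19 ft^2 (4 s.f.).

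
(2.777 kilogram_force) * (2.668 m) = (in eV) 4.535e+20. Check: 1 kilogram_force = 9.80665 N, so 2.777 kilogram_force = 2.777 * 9.80665 = 27.233067 N. 2.668 m is already in m. Combine: 27.233067 N * 2.668 m = 72.657823 J. 1 eV = 1.6021766e-19 J, so 72.657823 J = 72.657823 / 1.6021766e-19 = 4.5349446e+20 eV ≈ 4.535e+20 eV (4 s.f.).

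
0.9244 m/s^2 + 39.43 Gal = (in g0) 0.1345. Check: 0.9244 m/s^2 is already in m/s^2. 1 Gal = 0.01 m/s^2, so 39.43 Gal = 39.43 * 0.01 = 0.3943 m/s^2. Sum: 0.9244 + 0.3943 = 1.3187 m/s^2. 1 g0 = 9.80665 m/s^2, so 1.3187 m/s^2 = 1.3187 / 9.80665 = 0.13446998 g0 ≈ 0.1345 g0 (4 s.f.).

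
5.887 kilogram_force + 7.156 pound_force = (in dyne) 8.956e+06. Check: 1 kilogram_force = 9.80665 N, so 5.887 kilogram_force = 5.887 * 9.80665 = 57.731749 N. 1 pound_force = 4.4482216 N, so 7.156 pound_force = 7.156 * 4.4482216 = 31.831474 N. Sum: 57.731749 + 31.831474 = 89.563222 N. 1 dyne = 1e-05 N, so 89.563222 N = 89.563222 / 1e-05 = 8956322.2 dyne ≈ 8.956e+06 dyne (4 s.f.).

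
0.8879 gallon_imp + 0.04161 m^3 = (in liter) 1 gallon_imp = 0.00454609 m^3, so 0.8879 gallon_imp = 0.8879 * 0.00454609 = 0.0040364733 m^3. 0.04161 m^3 is already in m^3. Sum: 0.0040364733 + 0.04161 = 0.045646473 m^3. 1 liter = 0.001 m^3, so 0.045646473 m^3 = 0.045646473 / 0.001 = 45.646473 liter ≈ 45.65 liter (4 s.f.). Final answer: 45.65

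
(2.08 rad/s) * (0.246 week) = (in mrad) 3.095e+08. Check: 2.08 rad/s is already in rad/s. 1 week = 604800 s, so 0.246 week = 0.246 * 604800 = 148780.8 s. Combine: 2.08 rad/s * 148780.8 s = 309464.06 rad. 1 mrad = 0.001 rad, so 309464.06 rad = 309464.06 / 0.001 = 3.0946406e+08 mrad ≈ 3.095e+08 mrad (4 s.f.).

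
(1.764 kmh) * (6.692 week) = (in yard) 2.169e+06. Check: 1 kmh = 0.27777778 m/s, so 1.764 kmh = 1.764 * 0.27777778 = 0.49 m/s. 1 week = 604800 s, so 6.692 week = 6.692 * 604800 = 4047321.6 s. Combine: 0.49 m/s * 4047321.6 s = 1983187.6 m. 1 yard = 0.9144 m, so 1983187.6 m = 1983187.6 / 0.9144 = 2168840.3 yard ≈ 2.169e+06 yard (4 s.f.).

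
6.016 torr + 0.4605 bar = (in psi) 6.795. Check: 1 torr = 133.32237 Pa, so 6.016 torr = 6.016 * 133.32237 = 802.06737 Pa. 1 bar = 100000 Pa, so 0.4605 bar = 0.4605 * 100000 = 46050 Pa. Sum: 802.06737 + 46050 = 46852.067 Pa. 1 psi = 6894.7573 Pa, so 46852.067 Pa = 46852.067 / 6894.7573 = 6.7953179 psi ≈ 6.795 psi (4 s.f.).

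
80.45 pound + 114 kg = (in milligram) 1 pound = 0.45359237 kg, so 80.45 pound = 80.45 * 0.45359237 = 36.491506 kg. 114 kg is already in kg. Sum: 36.491506 + 114 = 150.49151 kg. 1 milligram = 1e-06 kg, so 150.49151 kg = 150.49151 / 1e-06 = 1.5049151e+08 milligram ≈ 1.505e+08 milligram (4 s.f.). Final answer: 1.505e+08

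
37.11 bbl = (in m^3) 5.9. Check: 1 bbl = 0.15898729 m^3, so 37.11 bbl = 37.11 * 0.15898729 = 5.9000185 m^3. Result: 5.9000185 m^3 ≈ 5.9 m^3 (4 s.f.).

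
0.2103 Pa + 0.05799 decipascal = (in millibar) 0.2103 Pa is already in Pa. 1 decipascal = 0.1 Pa, so 0.05799 decipascal = 0.05799 * 0.1 = 0.005799 Pa. Sum: 0.2103 + 0.005799 = 0.216099 Pa. 1 millibar = 100 Pa, so 0.216099 Pa = 0.216099 / 100 = 0.00216099 millibar ≈ 0.002161 millibar (4 s.f.). Final answer: 0.002161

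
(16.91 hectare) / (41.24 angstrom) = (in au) 1 hectare = 10000 m^2, so 16.91 hectare = 16.91 * 10000 = 169100 m^2. 1 angstrom = 1e-10 m, so 41.24 angstrom = 41.24 * 1e-10 = 4.124e-09 m. Combine: 169100 m^2 / 4.124e-09 m = 4.100388e+13 m. 1 au = 1.4959787e+11 m, so 4.100388e+13 m = 4.100388e+13 / 1.4959787e+11 = 274.09401 au ≈ 274.1 au (4 s.f.). Final answer: 274.1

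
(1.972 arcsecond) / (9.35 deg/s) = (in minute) 9.764e-07. Check: 1 arcsecond = 4.8481368e-06 rad, so 1.972 arcsecond = 1.972 * 4.8481368e-06 = 9.5605258e-06 rad. 1 deg/s = 0.017453293 rad/s, so 9.35 deg/s = 9.35 * 0.017453293 = 0.16318829 rad/s. Combine: 9.5605258e-06 rad / 0.16318829 rad/s = 5.8585859e-05 s. 1 minute = 60 s, so 5.8585859e-05 s = 5.8585859e-05 / 60 = 9.7643098e-07 minute ≈ 9.764e-07 minute (4 s.f.).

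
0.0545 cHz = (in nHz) 1 cHz = 0.01 Hz, so 0.0545 cHz = 0.0545 * 0.01 = 0.000545 Hz. 1 nHz = 1e-09 Hz, so 0.000545 Hz = 0.000545 / 1e-09 = 545000 nHz ≈ 5.45e+05 nHz (4 s.f.). Final answer: 5.45e+05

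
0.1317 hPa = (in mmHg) 1 hPa = 100 Pa, so 0.1317 hPa = 0.1317 * 100 = 13.17 Pa. 1 mmHg = 133.32237 Pa, so 13.17 Pa = 13.17 / 133.32237 = 0.098783124 mmHg ≈ 0.09878 mmHg (4 s.f.). Final answer: 0.09878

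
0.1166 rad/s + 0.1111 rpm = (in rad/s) 0.1282. Check: 0.1166 rad/s is already in rad/s. 1 rpm = 0.10471976 rad/s, so 0.1111 rpm = 0.1111 * 0.10471976 = 0.011634365 rad/s. Sum: 0.1166 + 0.011634365 = 0.12823436 rad/s. Result: 0.12823436 rad/s ≈ 0.1282 rad/s (4 s.f.).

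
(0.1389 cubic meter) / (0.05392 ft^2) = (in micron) 0.1389 cubic meter = 0.1389 m^3. 1 ft^2 = 0.09290304 m^2, so 0.05392 ft^2 = 0.05392 * 0.09290304 = 0.0050093319 m^2. Combine: 0.1389 m^3 / 0.0050093319 m^2 = 27.728248 m. 1 micron = 1e-06 m, so 27.728248 m = 27.728248 / 1e-06 = 27728248 micron ≈ 2.773e+07 micron (4 s.f.). Final answer: 2.773e+07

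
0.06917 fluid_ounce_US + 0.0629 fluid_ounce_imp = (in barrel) 2.411e-05. Check: 1 fluid_ounce_US = 2.957353e-05 m^3, so 0.06917 fluid_ounce_US = 0.06917 * 2.957353e-05 = 2.045601e-06 m^3. 1 fluid_ounce_imp = 2.8413063e-05 m^3, so 0.0629 fluid_ounce_imp = 0.0629 * 2.8413063e-05 = 1.7871816e-06 m^3. Sum: 2.045601e-06 + 1.7871816e-06 = 3.8327827e-06 m^3. 1 barrel = 0.15898729 m^3, so 3.8327827e-06 m^3 = 3.8327827e-06 / 0.15898729 = 2.4107478e-05 barrel ≈ 2.411e-05 barrel (4 s.f.).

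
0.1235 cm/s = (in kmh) 1 cm/s = 0.01 m/s, so 0.1235 cm/s = 0.1235 * 0.01 = 0.001235 m/s. 1 kmh = 0.27777778 m/s, so 0.001235 m/s = 0.001235 / 0.27777778 = 0.004446 kmh. Final answer: 0.004446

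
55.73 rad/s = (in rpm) 1 rpm = 0.10471976 rad/s, so 55.73 rad/s = 55.73 / 0.10471976 = 532.1823 rpm ≈ 532.2 rpm (4 s.f.). Final answer: 532.2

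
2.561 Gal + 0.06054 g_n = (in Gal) 1 Gal = 0.01 m/s^2, so 2.561 Gal = 2.561 * 0.01 = 0.02561 m/s^2. 1 g_n = 9.80665 m/s^2, so 0.06054 g_n = 0.06054 * 9.80665 = 0.59369459 m/s^2. Sum: 0.02561 + 0.59369459 = 0.61930459 m/s^2. 1 Gal = 0.01 m/s^2, so 0.61930459 m/s^2 = 0.61930459 / 0.01 = 61.930459 Gal ≈ 61.93 Gal (4 s.f.). Final answer: 61.93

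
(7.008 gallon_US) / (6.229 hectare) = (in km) 4.259e-10. Check: 1 gallon_US = 0.0037854118 m^3, so 7.008 gallon_US = 7.008 * 0.0037854118 = 0.026528166 m^3. 1 hectare = 10000 m^2, so 6.229 hectare = 6.229 * 10000 = 62290 m^2. Combine: 0.026528166 m^3 / 62290 m^2 = 4.2588161e-07 m. 1 km = 1000 m, so 4.2588161e-07 m = 4.2588161e-07 / 1000 = 4.2588161e-10 km ≈ 4.259e-10 km (4 s.f.).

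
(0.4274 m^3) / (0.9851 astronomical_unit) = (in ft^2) 0.4274 m^3 is already in m^3. 1 astronomical_unit = 1.4959787e+11 m, so 0.9851 astronomical_unit = 0.9851 * 1.4959787e+11 = 1.4736886e+11 m. Combine: 0.4274 m^3 / 1.4736886e+11 m = 2.9002056e-12 m^2. 1 ft^2 = 0.09290304 m^2, so 2.9002056e-12 m^2 = 2.9002056e-12 / 0.09290304 = 3.1217553e-11 ft^2 ≈ 3.122e-11 ft^2 (4 s.f.). Final answer: 3.122e-11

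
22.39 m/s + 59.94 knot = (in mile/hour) 22.39 m/s is already in m/s. 1 knot = 0.51444444 m/s, so 59.94 knot = 59.94 * 0.51444444 = 30.8358 m/s. Sum: 22.39 + 30.8358 = 53.2258 m/s. 1 mile/hour = 0.44704 m/s, so 53.2258 m/s = 53.2258 / 0.44704 = 119.06272 mile/hour ≈ 119.1 mile/hour (4 s.f.). Final answer: 119.1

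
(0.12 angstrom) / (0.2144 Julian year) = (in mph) 1 angstrom = 1e-10 m, so 0.12 angstrom = 0.12 * 1e-10 = 1.2e-11 m. 1 Julian year = 31557600 s, so 0.2144 Julian year = 0.2144 * 31557600 = 6765949.4 s. Combine: 1.2e-11 m / 6765949.4 s = 1.773587e-18 m/s. 1 mph = 0.44704 m/s, so 1.773587e-18 m/s = 1.773587e-18 / 0.44704 = 3.9674011e-18 mph ≈ 3.967e-18 mph (4 s.f.). Final answer: 3.967e-18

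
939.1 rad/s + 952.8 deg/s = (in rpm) 939.1 rad/s is already in rad/s. 1 deg/s = 0.017453293 rad/s, so 952.8 deg/s = 952.8 * 0.017453293 = 16.629497 rad/s. Sum: 939.1 + 16.629497 = 955.7295 rad/s. 1 rpm = 0.10471976 rad/s, so 955.7295 rad/s = 955.7295 / 0.10471976 = 9126.5444 rpm ≈ 9127 rpm (4 s.f.). Final answer: 9127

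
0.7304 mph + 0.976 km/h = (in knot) 1 mph = 0.44704 m/s, so 0.7304 mph = 0.7304 * 0.44704 = 0.32651802 m/s. 1 km/h = 0.27777778 m/s, so 0.976 km/h = 0.976 * 0.27777778 = 0.27111111 m/s. Sum: 0.32651802 + 0.27111111 = 0.59762913 m/s. 1 knot = 0.51444444 m/s, so 0.59762913 m/s = 0.59762913 / 0.51444444 = 1.1616981 knot ≈ 1.162 knot (4 s.f.). Final answer: 1.162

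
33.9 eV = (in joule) 5.431e-18. Check: 1 eV = 1.6021766e-19 J, so 33.9 eV = 33.9 * 1.6021766e-19 = 5.4313788e-18 J. 5.4313788e-18 J = 5.4313788e-18 joule ≈ 5.431e-18 joule (4 s.f.).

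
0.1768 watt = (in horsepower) 0.1768 watt = 0.1768 W. 1 horsepower = 745.69987 W, so 0.1768 W = 0.1768 / 745.69987 = 0.00023709271 horsepower ≈ 0.0002371 horsepower (4 s.f.). Final answer: 0.0002371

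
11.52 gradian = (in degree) 1 gradian = 0.015707963 rad, so 11.52 gradian = 11.52 * 0.015707963 = 0.18095574 rad. 1 degree = 0.017453293 rad, so 0.18095574 rad = 0.18095574 / 0.017453293 = 10.368 degree ≈ 10.37 degree (4 s.f.). Final answer: 10.37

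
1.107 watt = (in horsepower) 1.107 watt = 1.107 W. 1 horsepower = 745.69987 W, so 1.107 W = 1.107 / 745.69987 = 0.0014845115 horsepower ≈ 0.001485 horsepower (4 s.f.). Final answer: 0.001485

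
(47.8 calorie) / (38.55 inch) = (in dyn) 2.042e+07. Check: 1 calorie = 4.184 J, so 47.8 calorie = 47.8 * 4.184 = 199.9952 J. 1 inch = 0.0254 m, so 38.55 inch = 38.55 * 0.0254 = 0.97917 m. Combine: 199.9952 J / 0.97917 m = 204.24972 N. 1 dyn = 1e-05 N, so 204.24972 N = 204.24972 / 1e-05 = 20424972 dyn ≈ 2.042e+07 dyn (4 s.f.).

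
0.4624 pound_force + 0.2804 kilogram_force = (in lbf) 1 pound_force = 4.4482216 N, so 0.4624 pound_force = 0.4624 * 4.4482216 = 2.0568577 N. 1 kilogram_force = 9.80665 N, so 0.2804 kilogram_force = 0.2804 * 9.80665 = 2.7497847 N. Sum: 2.0568577 + 2.7497847 = 4.8066423 N. 1 lbf = 4.4482216 N, so 4.8066423 N = 4.8066423 / 4.4482216 = 1.0805762 lbf ≈ 1.081 lbf (4 s.f.). Final answer: 1.081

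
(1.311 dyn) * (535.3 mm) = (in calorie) 1 dyn = 1e-05 N, so 1.311 dyn = 1.311 * 1e-05 = 1.311e-05 N. 1 mm = 0.001 m, so 535.3 mm = 535.3 * 0.001 = 0.5353 m. Combine: 1.311e-05 N * 0.5353 m = 7.017783e-06 J. 1 calorie = 4.184 J, so 7.017783e-06 J = 7.017783e-06 / 4.184 = 1.6772904e-06 calorie ≈ 1.677e-06 calorie (4 s.f.). Final answer: 1.677e-06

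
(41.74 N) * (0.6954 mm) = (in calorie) 0.006937. Check: 41.74 N is already in N. 1 mm = 0.001 m, so 0.6954 mm = 0.6954 * 0.001 = 0.0006954 m. Combine: 41.74 N * 0.0006954 m = 0.029025996 J. 1 calorie = 4.184 J, so 0.029025996 J = 0.029025996 / 4.184 = 0.0069373795 calorie ≈ 0.006937 calorie (4 s.f.).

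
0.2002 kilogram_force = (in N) 1 kilogram_force = 9.80665 N, so 0.2002 kilogram_force = 0.2002 * 9.80665 = 1.9632913 N. Result: 1.9632913 N ≈ 1.963 N (4 s.f.). Final answer: 1.963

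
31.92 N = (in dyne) 1 dyne = 1e-05 N, so 31.92 N = 31.92 / 1e-05 = 3192000 dyne ≈ 3.192e+06 dyne (4 s.f.). Final answer: 3.192e+06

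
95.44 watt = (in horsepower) 0.128. Check: 95.44 watt = 95.44 W. 1 horsepower = 745.69987 W, so 95.44 W = 95.44 / 745.69987 = 0.12798715 horsepower ≈ 0.128 horsepower (4 s.f.).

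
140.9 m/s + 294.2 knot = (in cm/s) 2.922e+04. Check: 140.9 m/s is already in m/s. 1 knot = 0.51444444 m/s, so 294.2 knot = 294.2 * 0.51444444 = 151.34956 m/s. Sum: 140.9 + 151.34956 = 292.24956 m/s. 1 cm/s = 0.01 m/s, so 292.24956 m/s = 292.24956 / 0.01 = 29224.956 cm/s ≈ 2.922e+04 cm/s (4 s.f.).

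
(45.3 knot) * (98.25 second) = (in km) 1 knot = 0.51444444 m/s, so 45.3 knot = 45.3 * 0.51444444 = 23.304333 m/s. 98.25 second = 98.25 s. Combine: 23.304333 m/s * 98.25 s = 2289.6507 m. 1 km = 1000 m, so 2289.6507 m = 2289.6507 / 1000 = 2.2896507 km ≈ 2.29 km (4 s.f.). Final answer: 2.29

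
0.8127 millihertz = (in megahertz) 1 millihertz = 0.001 Hz, so 0.8127 millihertz = 0.8127 * 0.001 = 0.0008127 Hz. 1 megahertz = 1000000 Hz, so 0.0008127 Hz = 0.0008127 / 1000000 = 8.127e-10 megahertz. Final answer: 8.127e-10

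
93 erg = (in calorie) 2.223e-06. Check: 1 erg = 1e-07 J, so 93 erg = 93 * 1e-07 = 9.3e-06 J. 1 calorie = 4.184 J, so 9.3e-06 J = 9.3e-06 / 4.184 = 2.2227533e-06 calorie ≈ 2.223e-06 calorie (4 s.f.).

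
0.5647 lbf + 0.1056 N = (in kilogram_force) 0.2669. Check: 1 lbf = 4.4482216 N, so 0.5647 lbf = 0.5647 * 4.4482216 = 2.5119107 N. 0.1056 N is already in N. Sum: 2.5119107 + 0.1056 = 2.6175107 N. 1 kilogram_force = 9.80665 N, so 2.6175107 N = 2.6175107 / 9.80665 = 0.26691181 kilogram_force ≈ 0.2669 kilogram_force (4 s.f.).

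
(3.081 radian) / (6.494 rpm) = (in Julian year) 3.081 radian = 3.081 rad. 1 rpm = 0.10471976 rad/s, so 6.494 rpm = 6.494 * 0.10471976 = 0.68005009 rad/s. Combine: 3.081 rad / 0.68005009 rad/s = 4.5305486 s. 1 Julian year = 31557600 s, so 4.5305486 s = 4.5305486 / 31557600 = 1.4356442e-07 Julian year ≈ 1.436e-07 Julian year (4 s.f.). Final answer: 1.436e-07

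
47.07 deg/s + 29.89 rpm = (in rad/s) 3.952. Check: 1 deg/s = 0.017453293 rad/s, so 47.07 deg/s = 47.07 * 0.017453293 = 0.82152648 rad/s. 1 rpm = 0.10471976 rad/s, so 29.89 rpm = 29.89 * 0.10471976 = 3.1300735 rad/s. Sum: 0.82152648 + 3.1300735 = 3.9516 rad/s. Result: 3.9516 rad/s ≈ 3.952 rad/s (4 s.f.).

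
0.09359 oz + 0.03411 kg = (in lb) 1 oz = 0.028349523 kg, so 0.09359 oz = 0.09359 * 0.028349523 = 0.0026532319 kg. 0.03411 kg is already in kg. Sum: 0.0026532319 + 0.03411 = 0.036763232 kg. 1 lb = 0.45359237 kg, so 0.036763232 kg = 0.036763232 / 0.45359237 = 0.081049053 lb ≈ 0.08105 lb (4 s.f.). Final answer: 0.08105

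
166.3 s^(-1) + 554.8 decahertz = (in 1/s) 166.3 s^(-1) = 166.3 Hz. 1 decahertz = 10 Hz, so 554.8 decahertz = 554.8 * 10 = 5548 Hz. Sum: 166.3 + 5548 = 5714.3 Hz. 5714.3 Hz = 5714.3 1/s ≈ 5714 1/s (4 s.f.). Final answer: 5714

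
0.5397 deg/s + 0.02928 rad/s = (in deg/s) 1 deg/s = 0.017453293 rad/s, so 0.5397 deg/s = 0.5397 * 0.017453293 = 0.009419542 rad/s. 0.02928 rad/s is already in rad/s. Sum: 0.009419542 + 0.02928 = 0.038699542 rad/s. 1 deg/s = 0.017453293 rad/s, so 0.038699542 rad/s = 0.038699542 / 0.017453293 = 2.2173204 deg/s ≈ 2.217 deg/s (4 s.f.). Final answer: 2.217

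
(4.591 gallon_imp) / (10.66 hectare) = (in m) 1 gallon_imp = 0.00454609 m^3, so 4.591 gallon_imp = 4.591 * 0.00454609 = 0.020871099 m^3. 1 hectare = 10000 m^2, so 10.66 hectare = 10.66 * 10000 = 106600 m^2. Combine: 0.020871099 m^3 / 106600 m^2 = 1.9578892e-07 m. Result: 1.9578892e-07 m ≈ 1.958e-07 m (4 s.f.). Final answer: 1.958e-07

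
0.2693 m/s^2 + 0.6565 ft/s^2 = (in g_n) 0.04787. Check: 0.2693 m/s^2 is already in m/s^2. 1 ft/s^2 = 0.3048 m/s^2, so 0.6565 ft/s^2 = 0.6565 * 0.3048 = 0.2001012 m/s^2. Sum: 0.2693 + 0.2001012 = 0.4694012 m/s^2. 1 g_n = 9.80665 m/s^2, so 0.4694012 m/s^2 = 0.4694012 / 9.80665 = 0.047865601 g_n ≈ 0.04787 g_n (4 s.f.).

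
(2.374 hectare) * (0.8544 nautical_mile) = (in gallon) 1 hectare = 10000 m^2, so 2.374 hectare = 2.374 * 10000 = 23740 m^2. 1 nautical_mile = 1852 m, so 0.8544 nautical_mile = 0.8544 * 1852 = 1582.3488 m. Combine: 23740 m^2 * 1582.3488 m = 37564961 m^3. 1 gallon = 0.0037854118 m^3, so 37564961 m^3 = 37564961 / 0.0037854118 = 9.9236127e+09 gallon ≈ 9.924e+09 gallon (4 s.f.). Final answer: 9.924e+09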